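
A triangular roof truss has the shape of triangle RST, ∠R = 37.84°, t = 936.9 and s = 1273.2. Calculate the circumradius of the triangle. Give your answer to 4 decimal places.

639.0493

By the law of cosines, r² = s² + t² − 2·s·t·cos R = 6.1475e+05, so r ≈ 784.06.
Area = ½·s·t·sin R ≈ 3.6589e+05.
Circumradius = r/(2 sin R) ≈ 639.05.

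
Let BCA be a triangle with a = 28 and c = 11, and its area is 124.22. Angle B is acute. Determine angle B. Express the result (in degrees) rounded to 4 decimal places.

From area = ½·c·a·sin B, we get sin B = 2·area/(c·a) ≈ 0.80662.
Taking the acute solution, ∠B ≈ 53.77°.

∠B ≈ 53.7673°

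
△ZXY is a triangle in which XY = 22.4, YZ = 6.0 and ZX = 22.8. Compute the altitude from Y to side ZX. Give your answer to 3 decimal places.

5.882

Semiperimeter s = (22.4 + 6 + 22.8)/2 = 25.6.
Heron's formula: area = √(25.6·3.2·19.6·2.8) ≈ 67.051.
The altitude from Y has length 2·area/ZX ≈ 5.8816.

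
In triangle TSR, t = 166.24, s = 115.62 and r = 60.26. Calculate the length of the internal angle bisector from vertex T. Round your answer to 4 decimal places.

By the law of cosines, cos T = (s² + r² − t²) / (2·s·r) ≈ -0.76332, so ∠T ≈ 139.76°.
The bisector from T has length 2·s·r·cos(∠T/2)/(s+r) ≈ 27.255.

27.2548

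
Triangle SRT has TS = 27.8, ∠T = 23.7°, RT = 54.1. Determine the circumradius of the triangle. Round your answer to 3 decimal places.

38.247

By the law of cosines, SR² = RT² + TS² − 2·RT·TS·cos T = 945.37, so SR ≈ 30.747.
Area = ½·RT·TS·sin T ≈ 302.26.
Circumradius = SR/(2 sin T) ≈ 38.247.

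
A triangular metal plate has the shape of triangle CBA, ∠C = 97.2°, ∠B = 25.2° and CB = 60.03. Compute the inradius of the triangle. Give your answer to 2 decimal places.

The third angle is ∠A = 180° − ∠C − ∠B = 57.60°.
Law of sines: BA = CB·sin C/sin A ≈ 70.537.
Law of sines: AC = CB·sin B/sin A ≈ 30.272.
Area = ½·CB·BA·sin B ≈ 901.45.
Semiperimeter s = (70.537+30.272+60.03)/2 = 80.42.
Inradius = area/s = 901.45/80.42 ≈ 11.209.

r ≈ 11.21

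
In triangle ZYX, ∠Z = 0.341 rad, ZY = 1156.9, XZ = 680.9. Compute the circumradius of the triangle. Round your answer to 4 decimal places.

By the law of cosines, YX² = XZ² + ZY² − 2·XZ·ZY·cos Z = 3.1729e+05, so YX ≈ 563.29.
Area = ½·XZ·ZY·sin Z ≈ 1.3172e+05.
Circumradius = YX/(2 sin Z) ≈ 842.16.

R ≈ 842.1579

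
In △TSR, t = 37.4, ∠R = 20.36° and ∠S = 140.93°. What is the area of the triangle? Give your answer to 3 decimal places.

478.091

The third angle is ∠T = 180° − ∠S − ∠R = 18.71°.
Law of sines: s = t·sin S/sin T ≈ 73.484.
Law of sines: r = t·sin R/sin T ≈ 40.564.
Area = ½·t·s·sin R ≈ 478.09.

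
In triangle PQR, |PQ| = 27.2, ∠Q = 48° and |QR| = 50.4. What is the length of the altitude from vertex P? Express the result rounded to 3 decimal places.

20.214

By the law of cosines, |RP|² = |PQ|² + |QR|² − 2·|PQ|·|QR|·cos Q = 1445.4, so |RP| ≈ 38.018.
Area = ½·|PQ|·|QR|·sin Q ≈ 509.38.
The altitude from P has length 2·area/|QR| ≈ 20.214.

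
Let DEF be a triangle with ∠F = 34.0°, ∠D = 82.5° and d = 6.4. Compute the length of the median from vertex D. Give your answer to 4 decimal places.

3.6003

The third angle is ∠E = 180° − ∠F − ∠D = 63.50°.
Law of sines: e = d·sin E/sin D ≈ 5.777.
Law of sines: f = d·sin F/sin D ≈ 3.6097.
Median from D: ½√(2·e² + 2·f² − d²) ≈ 3.6003.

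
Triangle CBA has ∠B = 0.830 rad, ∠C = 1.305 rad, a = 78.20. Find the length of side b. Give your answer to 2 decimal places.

The third angle is ∠A = π − ∠C − ∠B = 1.007 rad.
Law of sines: b = a·sin B/sin A ≈ 68.29.

68.29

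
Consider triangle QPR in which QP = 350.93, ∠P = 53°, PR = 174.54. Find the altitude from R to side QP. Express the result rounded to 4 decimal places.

By the law of cosines, RQ² = QP² + PR² − 2·QP·PR·cos P = 79892, so RQ ≈ 282.65.
Area = ½·QP·PR·sin P ≈ 24459.
The altitude from R has length 2·area/QP ≈ 139.39.

h_R ≈ 139.3938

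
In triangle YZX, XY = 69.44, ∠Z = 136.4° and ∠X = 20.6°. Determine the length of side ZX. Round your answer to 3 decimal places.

The third angle is ∠Y = 180° − ∠Z − ∠X = 23.00°.
Law of sines: ZX = XY·sin Y/sin Z ≈ 39.344.

39.344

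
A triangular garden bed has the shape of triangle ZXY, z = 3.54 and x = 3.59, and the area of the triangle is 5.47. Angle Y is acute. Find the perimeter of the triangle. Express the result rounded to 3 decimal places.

From area = ½·z·x·sin Y, we get sin Y = 2·area/(z·x) ≈ 0.86083.
Taking the acute solution, ∠Y ≈ 59.41°.
Law of cosines then gives y ≈ 3.5334.
Perimeter = 3.54 + 3.59 + 3.5334 = 10.663.

perimeter ≈ 10.663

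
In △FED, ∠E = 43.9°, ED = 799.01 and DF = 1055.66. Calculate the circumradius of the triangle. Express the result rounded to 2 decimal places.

R ≈ 761.22

Law of sines: sin F = ED·sin E/DF ≈ 0.52482.
Since DF ≥ ED, only the acute value applies: ∠F ≈ 31.66°.
Then ∠D = 180° − ∠E − ∠F ≈ 104.44°.
Law of sines gives FE = DF·sin D/sin E ≈ 1474.3.
Circumradius = DF/(2 sin E) ≈ 761.22.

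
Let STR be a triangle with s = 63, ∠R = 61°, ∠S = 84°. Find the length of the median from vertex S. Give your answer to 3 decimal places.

34.680

The third angle is ∠T = 180° − ∠R − ∠S = 35.00°.
Law of sines: t = s·sin T/sin S ≈ 36.334.
Law of sines: r = s·sin R/sin S ≈ 55.405.
Median from S: ½√(2·t² + 2·r² − s²) ≈ 34.68.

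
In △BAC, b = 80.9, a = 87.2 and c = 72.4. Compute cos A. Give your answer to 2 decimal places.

0.36

By the law of cosines, cos A = (c² + b² − a²) / (2·c·b) ≈ 0.35706, so ∠A ≈ 69.08°.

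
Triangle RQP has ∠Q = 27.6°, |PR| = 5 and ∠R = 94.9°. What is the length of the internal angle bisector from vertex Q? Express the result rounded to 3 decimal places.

The third angle is ∠P = 180° − ∠R − ∠Q = 57.50°.
Law of sines: |QP| = |PR|·sin R/sin Q ≈ 10.753.
Law of sines: |RQ| = |PR|·sin P/sin Q ≈ 9.1021.
The bisector from Q has length 2·|RQ|·|QP|·cos(∠Q/2)/(|RQ|+|QP|) ≈ 9.5742.

t_Q ≈ 9.574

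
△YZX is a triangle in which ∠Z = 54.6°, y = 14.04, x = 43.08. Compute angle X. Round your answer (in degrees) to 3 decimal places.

By the law of cosines, z² = x² + y² − 2·x·y·cos Z = 1352.3, so z ≈ 36.773.
Law of cosines again: cos X = (y² + z² − x²)/(2·y·z) ≈ -0.29683, so ∠X ≈ 107.27°.

∠X ≈ 107.267°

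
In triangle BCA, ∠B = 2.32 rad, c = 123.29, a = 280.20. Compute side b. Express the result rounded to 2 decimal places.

By the law of cosines, b² = c² + a² − 2·c·a·cos B = 1.4077e+05, so b ≈ 375.19.

375.19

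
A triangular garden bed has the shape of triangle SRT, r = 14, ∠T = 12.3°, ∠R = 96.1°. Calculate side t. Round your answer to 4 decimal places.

2.9994

The third angle is ∠S = 180° − ∠R − ∠T = 71.60°.
Law of sines: t = r·sin T/sin R ≈ 2.9994.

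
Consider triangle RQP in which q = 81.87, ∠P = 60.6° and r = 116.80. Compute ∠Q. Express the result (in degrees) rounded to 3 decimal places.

By the law of cosines, p² = r² + q² − 2·r·q·cos P = 10956, so p ≈ 104.67.
Law of cosines again: cos Q = (p² + r² − q²)/(2·p·r) ≈ 0.73189, so ∠Q ≈ 42.95°.

∠Q ≈ 42.955°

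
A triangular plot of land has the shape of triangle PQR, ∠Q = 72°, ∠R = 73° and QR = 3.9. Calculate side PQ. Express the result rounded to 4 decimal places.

The third angle is ∠P = 180° − ∠Q − ∠R = 35.00°.
Law of sines: PQ = QR·sin R/sin P ≈ 6.5023.

6.5023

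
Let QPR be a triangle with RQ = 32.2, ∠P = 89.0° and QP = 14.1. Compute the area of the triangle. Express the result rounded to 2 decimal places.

Law of sines: sin R = QP·sin P/RQ ≈ 0.43782.
Since RQ ≥ QP, only the acute value applies: ∠R ≈ 25.96°.
Then ∠Q = 180° − ∠P − ∠R ≈ 65.04°.
Law of sines gives PR = RQ·sin Q/sin P ≈ 29.196.
Area = ½·RQ·QP·sin Q ≈ 205.8.

area ≈ 205.80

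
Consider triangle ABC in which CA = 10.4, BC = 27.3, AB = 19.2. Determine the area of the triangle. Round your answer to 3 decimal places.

Semiperimeter s = (27.3 + 10.4 + 19.2)/2 = 28.45.
Heron's formula: area = √(28.45·1.15·18.05·9.25) ≈ 73.909.

area ≈ 73.909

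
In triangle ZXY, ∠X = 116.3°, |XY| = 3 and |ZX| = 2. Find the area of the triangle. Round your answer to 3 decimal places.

Area = ½·|ZX|·|XY|·sin X ≈ 2.6895.

area ≈ 2.689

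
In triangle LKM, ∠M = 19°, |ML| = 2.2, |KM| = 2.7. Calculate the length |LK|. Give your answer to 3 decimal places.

By the law of cosines, |LK|² = |KM|² + |ML|² − 2·|KM|·|ML|·cos M = 0.89724, so |LK| ≈ 0.94723.

0.947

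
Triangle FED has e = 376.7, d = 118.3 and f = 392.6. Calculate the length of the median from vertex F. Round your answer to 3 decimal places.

Median from F: ½√(2·e² + 2·d² − f²) ≈ 198.53.

m_F ≈ 198.533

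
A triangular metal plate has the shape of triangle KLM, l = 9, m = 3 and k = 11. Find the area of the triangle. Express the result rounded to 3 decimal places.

Semiperimeter s = (11 + 9 + 3)/2 = 11.5.
Heron's formula: area = √(11.5·0.5·2.5·8.5) ≈ 11.054.

area ≈ 11.054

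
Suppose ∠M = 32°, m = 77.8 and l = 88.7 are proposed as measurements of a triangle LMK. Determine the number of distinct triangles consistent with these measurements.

2

l·sin M = 88.7·sin(32°) ≈ 47.
Since l sin M < m < l (47 < 77.8 < 88.7), two triangles exist.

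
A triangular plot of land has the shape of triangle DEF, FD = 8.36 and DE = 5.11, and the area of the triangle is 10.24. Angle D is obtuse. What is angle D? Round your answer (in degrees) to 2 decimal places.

From area = ½·FD·DE·sin D, we get sin D = 2·area/(FD·DE) ≈ 0.47941.
Taking the obtuse solution, ∠D ≈ 151.35°.

151.35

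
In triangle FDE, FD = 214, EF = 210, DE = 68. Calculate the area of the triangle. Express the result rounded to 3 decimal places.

area ≈ 7102.378

Semiperimeter s = (68 + 210 + 214)/2 = 246.
Heron's formula: area = √(246·178·36·32) ≈ 7102.4.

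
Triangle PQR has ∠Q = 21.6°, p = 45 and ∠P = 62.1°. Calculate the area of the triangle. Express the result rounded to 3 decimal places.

area ≈ 419.201

The third angle is ∠R = 180° − ∠P − ∠Q = 96.30°.
Law of sines: q = p·sin Q/sin P ≈ 18.744.
Law of sines: r = p·sin R/sin P ≈ 50.611.
Area = ½·p·q·sin R ≈ 419.2.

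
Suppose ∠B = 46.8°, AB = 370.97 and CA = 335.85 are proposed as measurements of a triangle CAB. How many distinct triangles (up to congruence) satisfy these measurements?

AB·sin B = 370.97·sin(46.8°) ≈ 270.4.
Since AB sin B < CA < AB (270.4 < 335.85 < 370.97), two triangles exist.

2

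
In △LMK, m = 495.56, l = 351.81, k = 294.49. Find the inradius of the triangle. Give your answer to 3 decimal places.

Semiperimeter s = (351.81 + 495.56 + 294.49)/2 = 570.93.
Heron's formula: area = √(570.93·219.12·75.37·276.44) ≈ 51054.
Inradius = area/s = 51054/570.93 ≈ 89.423.

r ≈ 89.423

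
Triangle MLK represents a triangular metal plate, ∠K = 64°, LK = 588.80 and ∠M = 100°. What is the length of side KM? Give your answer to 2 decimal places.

164.80

The third angle is ∠L = 180° − ∠K − ∠M = 16.00°.
Law of sines: KM = LK·sin L/sin M ≈ 164.8.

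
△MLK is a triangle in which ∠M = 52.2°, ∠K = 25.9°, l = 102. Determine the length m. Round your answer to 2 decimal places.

82.37

The third angle is ∠L = 180° − ∠K − ∠M = 101.90°.
Law of sines: m = l·sin M/sin L ≈ 82.366.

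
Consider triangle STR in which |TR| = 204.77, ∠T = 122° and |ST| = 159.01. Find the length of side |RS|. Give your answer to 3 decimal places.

318.942

By the law of cosines, |RS|² = |ST|² + |TR|² − 2·|ST|·|TR|·cos T = 1.0172e+05, so |RS| ≈ 318.94.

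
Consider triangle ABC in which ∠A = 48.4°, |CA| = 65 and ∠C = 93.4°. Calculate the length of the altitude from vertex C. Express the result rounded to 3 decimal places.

48.607

The third angle is ∠B = 180° − ∠C − ∠A = 38.20°.
Law of sines: |BC| = |CA|·sin A/sin B ≈ 78.6.
Law of sines: |AB| = |CA|·sin C/sin B ≈ 104.92.
Area = ½·|CA|·|BC|·sin C ≈ 2550.
The altitude from C has length 2·area/|AB| ≈ 48.607.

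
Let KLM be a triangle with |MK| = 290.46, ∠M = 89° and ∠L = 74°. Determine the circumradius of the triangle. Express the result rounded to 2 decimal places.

151.08

The third angle is ∠K = 180° − ∠L − ∠M = 17.00°.
Law of sines: |LM| = |MK|·sin K/sin L ≈ 88.345.
Law of sines: |KL| = |MK|·sin M/sin L ≈ 302.12.
Circumradius = |MK|/(2 sin L) ≈ 151.08.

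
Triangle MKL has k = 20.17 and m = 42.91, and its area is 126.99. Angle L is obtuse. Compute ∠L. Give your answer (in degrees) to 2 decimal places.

162.94

From area = ½·m·k·sin L, we get sin L = 2·area/(m·k) ≈ 0.29345.
Taking the obtuse solution, ∠L ≈ 162.94°.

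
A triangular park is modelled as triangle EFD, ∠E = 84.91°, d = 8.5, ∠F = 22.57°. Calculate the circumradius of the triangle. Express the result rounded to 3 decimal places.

The third angle is ∠D = 180° − ∠E − ∠F = 72.52°.
Law of sines: e = d·sin E/sin D ≈ 8.8764.
Law of sines: f = d·sin F/sin D ≈ 3.4203.
Circumradius = d/(2 sin D) ≈ 4.4558.

R ≈ 4.456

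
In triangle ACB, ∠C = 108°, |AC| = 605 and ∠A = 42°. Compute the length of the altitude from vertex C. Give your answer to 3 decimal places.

404.824

The third angle is ∠B = 180° − ∠A − ∠C = 30.00°.
Law of sines: |CB| = |AC|·sin A/sin B ≈ 809.65.
Law of sines: |BA| = |AC|·sin C/sin B ≈ 1150.8.
Area = ½·|AC|·|CB|·sin C ≈ 2.3293e+05.
The altitude from C has length 2·area/|BA| ≈ 404.82.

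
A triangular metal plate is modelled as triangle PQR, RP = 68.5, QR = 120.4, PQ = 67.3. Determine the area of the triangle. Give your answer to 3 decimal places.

Semiperimeter s = (120.4 + 68.5 + 67.3)/2 = 128.1.
Heron's formula: area = √(128.1·7.7·59.6·60.8) ≈ 1890.6.

1890.579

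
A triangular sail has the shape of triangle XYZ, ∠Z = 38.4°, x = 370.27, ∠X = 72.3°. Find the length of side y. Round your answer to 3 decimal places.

The third angle is ∠Y = 180° − ∠Z − ∠X = 69.30°.
Law of sines: y = x·sin Y/sin X ≈ 363.58.

363.578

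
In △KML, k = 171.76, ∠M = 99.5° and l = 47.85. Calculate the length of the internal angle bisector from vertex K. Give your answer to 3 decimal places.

By the law of cosines, m² = l² + k² − 2·l·k·cos M = 34504, so m ≈ 185.75.
Law of cosines again: cos K = (m² + l² − k²)/(2·m·l) ≈ 0.41022, so ∠K ≈ 65.78°.
The bisector from K has length 2·m·l·cos(∠K/2)/(m+l) ≈ 63.899.

63.899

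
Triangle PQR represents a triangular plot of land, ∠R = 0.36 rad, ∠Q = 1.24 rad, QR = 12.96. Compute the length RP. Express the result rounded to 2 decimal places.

12.26

The third angle is ∠P = π − ∠Q − ∠R = 1.542 rad.
Law of sines: RP = QR·sin Q/sin P ≈ 12.263.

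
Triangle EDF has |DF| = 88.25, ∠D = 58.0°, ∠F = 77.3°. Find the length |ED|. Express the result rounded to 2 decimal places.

122.39

The third angle is ∠E = 180° − ∠D − ∠F = 44.70°.
Law of sines: |ED| = |DF|·sin F/sin E ≈ 122.39.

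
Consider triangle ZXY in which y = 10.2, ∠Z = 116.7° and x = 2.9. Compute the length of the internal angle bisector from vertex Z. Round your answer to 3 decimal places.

By the law of cosines, z² = x² + y² − 2·x·y·cos Z = 139.03, so z ≈ 11.791.
The bisector from Z has length 2·x·y·cos(∠Z/2)/(x+y) ≈ 2.3697.

t_Z ≈ 2.370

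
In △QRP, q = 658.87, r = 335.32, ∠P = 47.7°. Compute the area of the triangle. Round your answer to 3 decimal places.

Area = ½·q·r·sin P ≈ 81704.

area ≈ 81704.195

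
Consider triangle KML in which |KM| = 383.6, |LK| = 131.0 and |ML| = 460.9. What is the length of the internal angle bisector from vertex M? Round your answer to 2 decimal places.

By the law of cosines, cos M = (|KM|² + |ML|² − |LK|²) / (2·|KM|·|ML|) ≈ 0.96837, so ∠M ≈ 14.45°.
The bisector from M has length 2·|KM|·|ML|·cos(∠M/2)/(|KM|+|ML|) ≈ 415.39.

415.39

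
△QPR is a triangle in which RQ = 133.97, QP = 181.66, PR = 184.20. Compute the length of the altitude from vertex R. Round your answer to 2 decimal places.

125.51

Semiperimeter s = (184.2 + 133.97 + 181.66)/2 = 249.91.
Heron's formula: area = √(249.91·65.715·115.94·68.255) ≈ 11400.
The altitude from R has length 2·area/QP ≈ 125.51.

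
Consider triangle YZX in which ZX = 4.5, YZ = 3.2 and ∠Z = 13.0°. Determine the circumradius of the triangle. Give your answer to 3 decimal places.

R ≈ 3.464

By the law of cosines, XY² = YZ² + ZX² − 2·YZ·ZX·cos Z = 2.4281, so XY ≈ 1.5582.
Area = ½·YZ·ZX·sin Z ≈ 1.6196.
Circumradius = XY/(2 sin Z) ≈ 3.4635.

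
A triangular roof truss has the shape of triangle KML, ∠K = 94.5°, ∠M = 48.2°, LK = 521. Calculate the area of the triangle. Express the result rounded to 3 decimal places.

The third angle is ∠L = 180° − ∠K − ∠M = 37.30°.
Law of sines: ML = LK·sin K/sin M ≈ 696.73.
Law of sines: KM = LK·sin L/sin M ≈ 423.51.
Area = ½·LK·ML·sin L ≈ 1.0999e+05.

109985.452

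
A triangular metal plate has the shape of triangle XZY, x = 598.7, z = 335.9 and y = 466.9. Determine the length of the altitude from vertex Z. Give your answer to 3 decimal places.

Semiperimeter s = (598.7 + 335.9 + 466.9)/2 = 700.75.
Heron's formula: area = √(700.75·102.05·364.85·233.85) ≈ 78111.
The altitude from Z has length 2·area/z ≈ 465.09.

h_Z ≈ 465.087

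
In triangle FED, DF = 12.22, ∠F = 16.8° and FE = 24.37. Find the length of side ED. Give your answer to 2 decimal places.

13.15

By the law of cosines, ED² = DF² + FE² − 2·DF·FE·cos F = 173.04, so ED ≈ 13.155.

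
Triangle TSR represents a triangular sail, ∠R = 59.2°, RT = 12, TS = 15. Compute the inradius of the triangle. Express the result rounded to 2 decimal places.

Law of sines: sin S = RT·sin R/TS ≈ 0.68717.
Since TS ≥ RT, only the acute value applies: ∠S ≈ 43.41°.
Then ∠T = 180° − ∠R − ∠S ≈ 77.39°.
Law of sines gives SR = TS·sin T/sin R ≈ 17.042.
Area = ½·TS·RT·sin T ≈ 87.83.
Semiperimeter s = (17.042+12+15)/2 = 22.021.
Inradius = area/s = 87.83/22.021 ≈ 3.9885.

r ≈ 3.99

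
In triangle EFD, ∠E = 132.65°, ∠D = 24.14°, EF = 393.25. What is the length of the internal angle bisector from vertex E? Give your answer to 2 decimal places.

The third angle is ∠F = 180° − ∠D − ∠E = 23.21°.
Law of sines: FD = EF·sin E/sin D ≈ 707.24.
Law of sines: DE = EF·sin F/sin D ≈ 378.96.
The bisector from E has length 2·DE·EF·cos(∠E/2)/(DE+EF) ≈ 154.99.

t_E ≈ 154.99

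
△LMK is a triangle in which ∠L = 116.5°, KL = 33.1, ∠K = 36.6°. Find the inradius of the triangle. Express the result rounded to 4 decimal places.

The third angle is ∠M = 180° − ∠K − ∠L = 26.90°.
Law of sines: MK = KL·sin L/sin M ≈ 65.473.
Law of sines: LM = KL·sin K/sin M ≈ 43.62.
Area = ½·KL·MK·sin K ≈ 646.06.
Semiperimeter s = (65.473+33.1+43.62)/2 = 71.096.
Inradius = area/s = 646.06/71.096 ≈ 9.0871.

9.0871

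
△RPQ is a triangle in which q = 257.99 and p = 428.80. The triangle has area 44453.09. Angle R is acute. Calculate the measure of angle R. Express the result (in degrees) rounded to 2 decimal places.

∠R ≈ 53.48°

From area = ½·p·q·sin R, we get sin R = 2·area/(p·q) ≈ 0.80366.
Taking the acute solution, ∠R ≈ 53.48°.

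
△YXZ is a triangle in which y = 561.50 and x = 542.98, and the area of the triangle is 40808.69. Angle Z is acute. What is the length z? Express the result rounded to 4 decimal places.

From area = ½·y·x·sin Z, we get sin Z = 2·area/(y·x) ≈ 0.26770.
Taking the acute solution, ∠Z ≈ 15.53°.
Law of cosines then gives z ≈ 150.33.

150.3267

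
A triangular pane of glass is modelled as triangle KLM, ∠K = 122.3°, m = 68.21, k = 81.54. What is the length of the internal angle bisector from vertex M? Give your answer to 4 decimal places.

31.1030

Law of sines: sin M = m·sin K/k ≈ 0.70708.
Since k ≥ m, only the acute value applies: ∠M ≈ 45.00°.
Then ∠L = 180° − ∠K − ∠M ≈ 12.70°.
Law of sines gives l = k·sin L/sin K ≈ 21.211.
The bisector from M has length 2·k·l·cos(∠M/2)/(k+l) ≈ 31.103.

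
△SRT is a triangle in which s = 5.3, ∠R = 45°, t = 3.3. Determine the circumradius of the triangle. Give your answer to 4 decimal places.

By the law of cosines, r² = t² + s² − 2·t·s·cos R = 14.245, so r ≈ 3.7743.
Area = ½·t·s·sin R ≈ 6.1836.
Circumradius = r/(2 sin R) ≈ 2.6688.

2.6688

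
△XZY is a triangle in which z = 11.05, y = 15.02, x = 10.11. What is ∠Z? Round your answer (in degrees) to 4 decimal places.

∠Z ≈ 47.3642°

By the law of cosines, cos Z = (y² + x² − z²) / (2·y·x) ≈ 0.67734, so ∠Z ≈ 47.36°.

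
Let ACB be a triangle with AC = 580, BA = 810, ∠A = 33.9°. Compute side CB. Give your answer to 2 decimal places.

By the law of cosines, CB² = BA² + AC² − 2·BA·AC·cos A = 2.1262e+05, so CB ≈ 461.11.

461.11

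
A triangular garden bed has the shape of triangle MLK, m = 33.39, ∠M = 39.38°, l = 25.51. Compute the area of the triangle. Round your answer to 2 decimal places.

Law of sines: sin L = l·sin M/m ≈ 0.48473.
Since m ≥ l, only the acute value applies: ∠L ≈ 28.99°.
Then ∠K = 180° − ∠M − ∠L ≈ 111.63°.
Law of sines gives k = m·sin K/sin M ≈ 48.923.
Area = ½·m·l·sin K ≈ 395.91.

area ≈ 395.91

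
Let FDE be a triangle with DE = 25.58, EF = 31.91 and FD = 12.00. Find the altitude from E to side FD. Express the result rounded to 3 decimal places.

h_E ≈ 23.883

Semiperimeter s = (25.58 + 31.91 + 12)/2 = 34.745.
Heron's formula: area = √(34.745·9.165·2.835·22.745) ≈ 143.3.
The altitude from E has length 2·area/FD ≈ 23.883.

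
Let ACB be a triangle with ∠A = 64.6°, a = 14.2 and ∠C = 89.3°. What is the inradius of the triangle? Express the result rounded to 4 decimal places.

2.6659

The third angle is ∠B = 180° − ∠A − ∠C = 26.10°.
Law of sines: c = a·sin C/sin A ≈ 15.718.
Law of sines: b = a·sin B/sin A ≈ 6.9156.
Area = ½·a·c·sin B ≈ 49.097.
Semiperimeter s = (14.2+15.718+6.9156)/2 = 18.417.
Inradius = area/s = 49.097/18.417 ≈ 2.6659.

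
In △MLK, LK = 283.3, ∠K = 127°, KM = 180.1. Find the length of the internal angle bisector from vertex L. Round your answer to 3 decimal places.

t_L ≈ 332.261

By the law of cosines, ML² = LK² + KM² − 2·LK·KM·cos K = 1.7411e+05, so ML ≈ 417.26.
Law of cosines again: cos L = (ML² + LK² − KM²)/(2·ML·LK) ≈ 0.93871, so ∠L ≈ 20.16°.
The bisector from L has length 2·ML·LK·cos(∠L/2)/(ML+LK) ≈ 332.26.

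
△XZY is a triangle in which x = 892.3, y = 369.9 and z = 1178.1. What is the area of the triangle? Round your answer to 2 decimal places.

area ≈ 119591.56

Semiperimeter s = (892.3 + 1178.1 + 369.9)/2 = 1220.1.
Heron's formula: area = √(1220.1·327.85·42.05·850.25) ≈ 1.1959e+05.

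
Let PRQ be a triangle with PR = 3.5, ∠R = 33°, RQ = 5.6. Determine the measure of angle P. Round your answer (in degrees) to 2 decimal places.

111.42

By the law of cosines, QP² = PR² + RQ² − 2·PR·RQ·cos R = 10.734, so QP ≈ 3.2763.
Law of cosines again: cos P = (QP² + PR² − RQ²)/(2·QP·PR) ≈ -0.36522, so ∠P ≈ 111.42°.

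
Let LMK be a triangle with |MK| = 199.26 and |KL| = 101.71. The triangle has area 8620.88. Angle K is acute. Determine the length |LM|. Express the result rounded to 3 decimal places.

169.546

From area = ½·|MK|·|KL|·sin K, we get sin K = 2·area/(|MK|·|KL|) ≈ 0.85074.
Taking the acute solution, ∠K ≈ 58.29°.
Law of cosines then gives |LM| ≈ 169.55.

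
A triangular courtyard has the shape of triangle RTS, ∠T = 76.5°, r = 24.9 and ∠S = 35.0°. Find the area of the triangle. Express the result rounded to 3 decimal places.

185.829

The third angle is ∠R = 180° − ∠T − ∠S = 68.50°.
Law of sines: t = r·sin T/sin R ≈ 26.023.
Law of sines: s = r·sin S/sin R ≈ 15.35.
Area = ½·r·t·sin S ≈ 185.83.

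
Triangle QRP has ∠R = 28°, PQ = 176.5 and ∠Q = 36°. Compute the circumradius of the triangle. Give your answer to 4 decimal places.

The third angle is ∠P = 180° − ∠Q − ∠R = 116.00°.
Law of sines: RP = PQ·sin Q/sin R ≈ 220.98.
Law of sines: QR = PQ·sin P/sin R ≈ 337.91.
Circumradius = PQ/(2 sin R) ≈ 187.98.

187.9773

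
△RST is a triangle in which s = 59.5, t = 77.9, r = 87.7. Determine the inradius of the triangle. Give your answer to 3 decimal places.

20.146

Semiperimeter p = (87.7 + 59.5 + 77.9)/2 = 112.55.
Heron's formula: area = √(112.55·24.85·53.05·34.65) ≈ 2267.4.
Inradius = area/p = 2267.4/112.55 ≈ 20.146.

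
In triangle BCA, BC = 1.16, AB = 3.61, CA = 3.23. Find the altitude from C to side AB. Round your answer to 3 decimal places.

h_C ≈ 1.023

Semiperimeter s = (3.23 + 3.61 + 1.16)/2 = 4.
Heron's formula: area = √(4·0.77·0.39·2.84) ≈ 1.847.
The altitude from C has length 2·area/AB ≈ 1.0233.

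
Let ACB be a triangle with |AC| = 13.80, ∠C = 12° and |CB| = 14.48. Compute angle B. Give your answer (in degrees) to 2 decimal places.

∠B ≈ 71.11°

By the law of cosines, |BA|² = |AC|² + |CB|² − 2·|AC|·|CB|·cos C = 9.1957, so |BA| ≈ 3.0324.
Law of cosines again: cos B = (|CB|² + |BA|² − |AC|²)/(2·|CB|·|BA|) ≈ 0.32369, so ∠B ≈ 71.11°.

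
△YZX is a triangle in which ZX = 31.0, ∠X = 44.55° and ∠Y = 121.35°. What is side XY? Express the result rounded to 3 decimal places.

8.843

The third angle is ∠Z = 180° − ∠X − ∠Y = 14.10°.
Law of sines: XY = ZX·sin Z/sin Y ≈ 8.8431.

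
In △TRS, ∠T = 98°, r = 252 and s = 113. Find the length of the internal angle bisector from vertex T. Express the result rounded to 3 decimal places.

By the law of cosines, t² = r² + s² − 2·r·s·cos T = 84199, so t ≈ 290.17.
The bisector from T has length 2·r·s·cos(∠T/2)/(r+s) ≈ 102.37.

102.367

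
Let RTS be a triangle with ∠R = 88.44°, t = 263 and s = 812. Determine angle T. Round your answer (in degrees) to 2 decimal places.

∠T ≈ 18.09°

By the law of cosines, r² = t² + s² − 2·t·s·cos R = 7.1689e+05, so r ≈ 846.69.
Law of cosines again: cos T = (s² + r² − t²)/(2·s·r) ≈ 0.95057, so ∠T ≈ 18.09°.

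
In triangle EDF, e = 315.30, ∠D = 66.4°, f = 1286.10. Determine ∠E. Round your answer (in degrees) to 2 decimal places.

By the law of cosines, d² = f² + e² − 2·f·e·cos D = 1.4288e+06, so d ≈ 1195.3.
Law of cosines again: cos E = (d² + f² − e²)/(2·d·f) ≈ 0.97035, so ∠E ≈ 13.99°.

∠E ≈ 13.99°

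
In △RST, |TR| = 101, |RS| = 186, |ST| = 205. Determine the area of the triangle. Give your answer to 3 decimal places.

Semiperimeter s = (205 + 101 + 186)/2 = 246.
Heron's formula: area = √(246·41·145·60) ≈ 9367.4.

9367.401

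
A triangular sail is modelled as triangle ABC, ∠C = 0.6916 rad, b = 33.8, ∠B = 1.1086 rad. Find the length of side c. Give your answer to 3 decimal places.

24.084

The third angle is ∠A = π − ∠B − ∠C = 1.3414 rad.
Law of sines: c = b·sin C/sin B ≈ 24.084.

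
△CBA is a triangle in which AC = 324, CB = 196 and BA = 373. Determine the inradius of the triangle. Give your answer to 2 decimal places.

r ≈ 71.07

Semiperimeter s = (373 + 324 + 196)/2 = 446.5.
Heron's formula: area = √(446.5·73.5·122.5·250.5) ≈ 31734.
Inradius = area/s = 31734/446.5 ≈ 71.073.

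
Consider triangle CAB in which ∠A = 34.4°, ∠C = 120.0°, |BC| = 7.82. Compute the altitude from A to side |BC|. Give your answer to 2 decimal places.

h_A ≈ 5.18

The third angle is ∠B = 180° − ∠C − ∠A = 25.60°.
Law of sines: |AB| = |BC|·sin C/sin A ≈ 11.987.
Law of sines: |CA| = |BC|·sin B/sin A ≈ 5.9807.
Area = ½·|BC|·|AB|·sin B ≈ 20.252.
The altitude from A has length 2·area/|BC| ≈ 5.1795.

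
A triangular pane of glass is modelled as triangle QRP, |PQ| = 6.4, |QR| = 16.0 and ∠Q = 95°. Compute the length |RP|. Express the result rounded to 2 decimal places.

By the law of cosines, |RP|² = |PQ|² + |QR|² − 2·|PQ|·|QR|·cos Q = 314.81, so |RP| ≈ 17.743.

17.74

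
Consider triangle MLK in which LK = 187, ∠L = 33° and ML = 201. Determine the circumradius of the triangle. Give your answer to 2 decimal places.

R ≈ 101.91

By the law of cosines, KM² = ML² + LK² − 2·ML·LK·cos L = 12324, so KM ≈ 111.01.
Area = ½·ML·LK·sin L ≈ 10236.
Circumradius = KM/(2 sin L) ≈ 101.91.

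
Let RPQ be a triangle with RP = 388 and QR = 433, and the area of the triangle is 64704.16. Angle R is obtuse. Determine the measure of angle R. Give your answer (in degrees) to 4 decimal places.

From area = ½·QR·RP·sin R, we get sin R = 2·area/(QR·RP) ≈ 0.77027.
Taking the obtuse solution, ∠R ≈ 129.62°.

∠R ≈ 129.6219°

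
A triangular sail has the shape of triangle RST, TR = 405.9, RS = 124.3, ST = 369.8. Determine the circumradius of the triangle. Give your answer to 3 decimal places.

By the law of cosines, cos R = (TR² + RS² − ST²) / (2·TR·RS) ≈ 0.43063, so ∠R ≈ 64.49°.
Circumradius = ST/(2 sin R) ≈ 204.87.

204.869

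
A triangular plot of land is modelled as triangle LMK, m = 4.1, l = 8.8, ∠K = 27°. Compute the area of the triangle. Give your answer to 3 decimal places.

Area = ½·l·m·sin K ≈ 8.19.

8.190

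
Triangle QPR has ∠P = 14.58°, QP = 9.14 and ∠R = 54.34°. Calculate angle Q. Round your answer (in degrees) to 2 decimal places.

∠Q ≈ 111.08°

The third angle is ∠Q = 180° − ∠P − ∠R = 111.08°.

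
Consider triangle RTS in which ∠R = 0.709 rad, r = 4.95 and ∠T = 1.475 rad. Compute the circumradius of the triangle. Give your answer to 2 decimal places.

3.80

The third angle is ∠S = π − ∠R − ∠T = 0.958 rad.
Law of sines: t = r·sin T/sin R ≈ 7.568.
Law of sines: s = r·sin S/sin R ≈ 6.2176.
Circumradius = r/(2 sin R) ≈ 3.8014.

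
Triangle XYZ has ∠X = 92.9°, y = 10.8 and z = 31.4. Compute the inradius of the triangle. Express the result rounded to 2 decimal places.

By the law of cosines, x² = y² + z² − 2·y·z·cos X = 1136.9, so x ≈ 33.718.
Area = ½·y·z·sin X ≈ 169.34.
Semiperimeter s = (33.718+10.8+31.4)/2 = 37.959.
Inradius = area/s = 169.34/37.959 ≈ 4.4612.

r ≈ 4.46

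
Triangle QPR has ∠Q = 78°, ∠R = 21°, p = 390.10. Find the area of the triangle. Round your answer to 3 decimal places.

The third angle is ∠P = 180° − ∠R − ∠Q = 81.00°.
Law of sines: q = p·sin Q/sin P ≈ 386.33.
Law of sines: r = p·sin R/sin P ≈ 141.54.
Area = ½·p·q·sin R ≈ 27004.

27004.462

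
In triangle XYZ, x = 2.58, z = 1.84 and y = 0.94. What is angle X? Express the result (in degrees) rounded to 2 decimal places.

By the law of cosines, cos X = (y² + z² − x²) / (2·y·z) ≈ -0.69010, so ∠X ≈ 133.64°.

133.64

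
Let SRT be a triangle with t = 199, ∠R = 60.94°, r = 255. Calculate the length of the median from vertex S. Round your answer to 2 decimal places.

179.65

Law of sines: sin T = t·sin R/r ≈ 0.68215.
Since r ≥ t, only the acute value applies: ∠T ≈ 43.01°.
Then ∠S = 180° − ∠R − ∠T ≈ 76.05°.
Law of sines gives s = r·sin S/sin R ≈ 283.12.
Median from S: ½√(2·r² + 2·t² − s²) ≈ 179.65.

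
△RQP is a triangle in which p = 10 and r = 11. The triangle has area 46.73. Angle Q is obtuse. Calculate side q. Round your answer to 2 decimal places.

18.36

From area = ½·p·r·sin Q, we get sin Q = 2·area/(p·r) ≈ 0.84964.
Taking the obtuse solution, ∠Q ≈ 121.83°.
Law of cosines then gives q ≈ 18.358.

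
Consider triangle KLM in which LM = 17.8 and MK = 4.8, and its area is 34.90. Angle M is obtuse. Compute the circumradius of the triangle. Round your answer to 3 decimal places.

12.815

From area = ½·LM·MK·sin M, we get sin M = 2·area/(LM·MK) ≈ 0.81695.
Taking the obtuse solution, ∠M ≈ 125.22°.
Law of cosines then gives KL ≈ 20.939.
Circumradius = KL/(2 sin M) ≈ 12.815.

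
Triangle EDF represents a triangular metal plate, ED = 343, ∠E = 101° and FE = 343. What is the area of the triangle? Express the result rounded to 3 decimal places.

area ≈ 57743.728

Area = ½·FE·ED·sin E ≈ 57744.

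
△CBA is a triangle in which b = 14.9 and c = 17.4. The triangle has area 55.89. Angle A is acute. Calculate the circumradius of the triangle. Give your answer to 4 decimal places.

R ≈ 8.7493

From area = ½·c·b·sin A, we get sin A = 2·area/(c·b) ≈ 0.43115.
Taking the acute solution, ∠A ≈ 25.54°.
Law of cosines then gives a ≈ 7.5445.
Circumradius = a/(2 sin A) ≈ 8.7493.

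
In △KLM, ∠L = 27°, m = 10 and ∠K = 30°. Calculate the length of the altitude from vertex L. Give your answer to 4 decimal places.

The third angle is ∠M = 180° − ∠K − ∠L = 123.00°.
Law of sines: k = m·sin K/sin M ≈ 5.9618.
Law of sines: l = m·sin L/sin M ≈ 5.4132.
Area = ½·m·k·sin L ≈ 13.533.
The altitude from L has length 2·area/l ≈ 5.

5.0000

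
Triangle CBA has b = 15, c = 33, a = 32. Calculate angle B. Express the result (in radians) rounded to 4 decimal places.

∠B ≈ 0.4647 rad

By the law of cosines, cos B = (a² + c² − b²) / (2·a·c) ≈ 0.89394, so ∠B ≈ 0.465 rad.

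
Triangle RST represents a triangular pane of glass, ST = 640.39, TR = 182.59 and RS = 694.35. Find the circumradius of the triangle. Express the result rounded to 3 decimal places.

352.024

By the law of cosines, cos R = (TR² + RS² − ST²) / (2·TR·RS) ≈ 0.41553, so ∠R ≈ 1.1423 rad.
Circumradius = ST/(2 sin R) ≈ 352.02.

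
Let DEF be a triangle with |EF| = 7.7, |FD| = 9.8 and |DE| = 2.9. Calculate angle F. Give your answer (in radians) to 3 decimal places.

0.231

By the law of cosines, cos F = (|EF|² + |FD|² − |DE|²) / (2·|EF|·|FD|) ≈ 0.97350, so ∠F ≈ 0.2307 rad.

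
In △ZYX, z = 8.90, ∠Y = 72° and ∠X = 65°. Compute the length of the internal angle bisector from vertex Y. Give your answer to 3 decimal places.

t_Y ≈ 8.217

The third angle is ∠Z = 180° − ∠Y − ∠X = 43.00°.
Law of sines: y = z·sin Y/sin Z ≈ 12.411.
Law of sines: x = z·sin X/sin Z ≈ 11.827.
The bisector from Y has length 2·x·z·cos(∠Y/2)/(x+z) ≈ 8.2171.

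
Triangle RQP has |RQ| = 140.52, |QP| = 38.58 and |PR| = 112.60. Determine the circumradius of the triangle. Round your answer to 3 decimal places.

By the law of cosines, cos R = (|PR|² + |RQ|² − |QP|²) / (2·|PR|·|RQ|) ≈ 0.97760, so ∠R ≈ 12.15°.
Circumradius = |QP|/(2 sin R) ≈ 91.649.

91.649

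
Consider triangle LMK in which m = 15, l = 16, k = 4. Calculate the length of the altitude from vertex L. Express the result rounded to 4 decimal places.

3.7206

Semiperimeter s = (16 + 15 + 4)/2 = 17.5.
Heron's formula: area = √(17.5·1.5·2.5·13.5) ≈ 29.765.
The altitude from L has length 2·area/l ≈ 3.7206.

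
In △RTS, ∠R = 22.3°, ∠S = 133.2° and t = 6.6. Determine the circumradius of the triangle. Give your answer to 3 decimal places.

7.958

The third angle is ∠T = 180° − ∠S − ∠R = 24.50°.
Law of sines: r = t·sin R/sin T ≈ 6.0392.
Law of sines: s = t·sin S/sin T ≈ 11.602.
Circumradius = t/(2 sin T) ≈ 7.9577.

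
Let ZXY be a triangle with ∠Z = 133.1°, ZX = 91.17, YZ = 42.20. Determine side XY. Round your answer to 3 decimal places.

By the law of cosines, XY² = YZ² + ZX² − 2·YZ·ZX·cos Z = 15350, so XY ≈ 123.9.

123.897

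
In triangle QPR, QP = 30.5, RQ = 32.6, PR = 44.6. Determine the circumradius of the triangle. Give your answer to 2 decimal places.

By the law of cosines, cos Q = (RQ² + QP² − PR²) / (2·RQ·QP) ≈ 0.00194, so ∠Q ≈ 89.89°.
Circumradius = PR/(2 sin Q) ≈ 22.3.

22.30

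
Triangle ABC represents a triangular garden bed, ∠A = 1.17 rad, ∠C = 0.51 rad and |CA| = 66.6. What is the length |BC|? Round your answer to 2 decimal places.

61.69

The third angle is ∠B = π − ∠C − ∠A = 1.462 rad.
Law of sines: |BC| = |CA|·sin A/sin B ≈ 61.689.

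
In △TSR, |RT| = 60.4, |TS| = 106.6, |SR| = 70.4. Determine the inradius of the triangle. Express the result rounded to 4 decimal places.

16.9424

Semiperimeter s = (70.4 + 60.4 + 106.6)/2 = 118.7.
Heron's formula: area = √(118.7·48.3·58.3·12.1) ≈ 2011.1.
Inradius = area/s = 2011.1/118.7 ≈ 16.942.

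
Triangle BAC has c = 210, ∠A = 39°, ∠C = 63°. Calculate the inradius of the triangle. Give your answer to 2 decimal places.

The third angle is ∠B = 180° − ∠A − ∠C = 78.00°.
Law of sines: b = c·sin B/sin C ≈ 230.54.
Law of sines: a = c·sin A/sin C ≈ 148.32.
Area = ½·c·b·sin A ≈ 15234.
Semiperimeter s = (230.54+148.32+210)/2 = 294.43.
Inradius = area/s = 15234/294.43 ≈ 51.739.

r ≈ 51.74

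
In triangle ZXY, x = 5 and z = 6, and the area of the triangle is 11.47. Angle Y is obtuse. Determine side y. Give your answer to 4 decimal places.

9.9833

From area = ½·z·x·sin Y, we get sin Y = 2·area/(z·x) ≈ 0.76467.
Taking the obtuse solution, ∠Y ≈ 130.12°.
Law of cosines then gives y ≈ 9.9833.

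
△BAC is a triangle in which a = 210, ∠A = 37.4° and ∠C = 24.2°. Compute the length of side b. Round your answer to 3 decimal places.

304.138

The third angle is ∠B = 180° − ∠A − ∠C = 118.40°.
Law of sines: b = a·sin B/sin A ≈ 304.14.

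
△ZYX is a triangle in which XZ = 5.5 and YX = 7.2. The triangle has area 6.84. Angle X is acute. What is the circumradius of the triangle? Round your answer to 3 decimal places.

From area = ½·YX·XZ·sin X, we get sin X = 2·area/(YX·XZ) ≈ 0.34545.
Taking the acute solution, ∠X ≈ 20.21°.
Law of cosines then gives ZY ≈ 2.7867.
Circumradius = ZY/(2 sin X) ≈ 4.0334.

4.033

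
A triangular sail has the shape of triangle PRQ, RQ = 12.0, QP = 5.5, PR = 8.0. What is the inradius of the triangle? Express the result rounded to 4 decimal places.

r ≈ 1.4233

Semiperimeter s = (12 + 5.5 + 8)/2 = 12.75.
Heron's formula: area = √(12.75·0.75·7.25·4.75) ≈ 18.147.
Inradius = area/s = 18.147/12.75 ≈ 1.4233.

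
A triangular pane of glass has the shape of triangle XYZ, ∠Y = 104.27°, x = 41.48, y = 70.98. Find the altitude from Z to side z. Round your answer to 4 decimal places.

Law of sines: sin X = x·sin Y/y ≈ 0.56636.
Since y ≥ x, only the acute value applies: ∠X ≈ 34.50°.
Then ∠Z = 180° − ∠Y − ∠X ≈ 41.23°.
Law of sines gives z = y·sin Z/sin Y ≈ 48.274.
Area = ½·y·x·sin Z ≈ 970.32.
The altitude from Z has length 2·area/z ≈ 40.2.

h_Z ≈ 40.2001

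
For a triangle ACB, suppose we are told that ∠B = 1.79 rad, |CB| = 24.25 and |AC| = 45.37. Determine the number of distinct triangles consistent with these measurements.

|CB|·sin B = 24.25·sin(1.79 rad) ≈ 23.67.
Since ∠B is not acute, a triangle exists only if |AC| > |CB|; here |AC| > |CB|, so there is exactly one triangle.

1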